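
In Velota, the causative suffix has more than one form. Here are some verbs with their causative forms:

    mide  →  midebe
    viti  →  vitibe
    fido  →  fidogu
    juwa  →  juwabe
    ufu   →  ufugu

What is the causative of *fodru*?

The alternation tracks the last vowel of the stem — -gu when the last vowel of the stem is a rounded vowel (*fido*, *ufu*); -be when the last vowel of the stem is an unrounded vowel (*mide*, *viti*, *juwa*).
The last vowel of *fodru* is /u/, which is a rounded vowel, so the suffix is -gu, giving *fodrugu*.

fodrugu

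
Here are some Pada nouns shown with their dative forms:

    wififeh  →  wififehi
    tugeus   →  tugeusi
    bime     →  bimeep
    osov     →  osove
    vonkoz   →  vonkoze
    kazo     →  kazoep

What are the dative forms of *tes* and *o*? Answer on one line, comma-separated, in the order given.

tesi, oep

The suffix is conditioned by the final sound: -i when the stem ends in a voiceless consonant (*wififeh*, *tugeus*); -e when the stem ends in a voiced consonant (*osov*, *vonkoz*); -ep when the stem ends in a vowel (*bime*, *kazo*).
*tes* — final sound /s/ (a voiceless consonant) → -i → *tesi*.
*o*: final sound = /o/, a vowel → -ep → *oep*.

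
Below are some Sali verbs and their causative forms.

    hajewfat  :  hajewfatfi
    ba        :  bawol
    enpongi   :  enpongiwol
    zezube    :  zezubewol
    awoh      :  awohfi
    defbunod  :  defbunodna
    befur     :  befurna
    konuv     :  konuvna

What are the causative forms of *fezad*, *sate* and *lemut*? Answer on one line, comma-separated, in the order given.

The alternation tracks the final sound of the stem — -fi when the stem ends in a voiceless consonant (*hajewfat*, *awoh*); -na when the stem ends in a voiced consonant (*defbunod*, *befur*, *konuv*); -wol when the stem ends in a vowel (*ba*, *enpongi*, *zezube*).
*fezad* — final sound /d/ (a voiced consonant) → -na → *fezadna*.
Since the final sound of *sate* is /e/ (a vowel), it takes -wol, giving *satewol*.
*lemut*: final sound = /t/, a voiceless consonant → -fi → *lemutfi*.

fezadna, satewol, lemutfi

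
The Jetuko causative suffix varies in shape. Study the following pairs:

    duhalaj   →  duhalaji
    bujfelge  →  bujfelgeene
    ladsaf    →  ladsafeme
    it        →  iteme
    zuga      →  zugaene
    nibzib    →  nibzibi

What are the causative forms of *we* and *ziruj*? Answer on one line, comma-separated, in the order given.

The pattern is voicing of the final sound: -eme when the stem ends in a voiceless consonant (*ladsaf*, *it*); -i when the stem ends in a voiced consonant (*duhalaj*, *nibzib*); -ene when the stem ends in a vowel (*bujfelge*, *zuga*).
The final sound of *we* is /e/, which is a vowel, so the suffix is -ene, giving *weene*.
*ziruj*: final sound = /j/, a voiced consonant → -i → *ziruji*.

weene, ziruji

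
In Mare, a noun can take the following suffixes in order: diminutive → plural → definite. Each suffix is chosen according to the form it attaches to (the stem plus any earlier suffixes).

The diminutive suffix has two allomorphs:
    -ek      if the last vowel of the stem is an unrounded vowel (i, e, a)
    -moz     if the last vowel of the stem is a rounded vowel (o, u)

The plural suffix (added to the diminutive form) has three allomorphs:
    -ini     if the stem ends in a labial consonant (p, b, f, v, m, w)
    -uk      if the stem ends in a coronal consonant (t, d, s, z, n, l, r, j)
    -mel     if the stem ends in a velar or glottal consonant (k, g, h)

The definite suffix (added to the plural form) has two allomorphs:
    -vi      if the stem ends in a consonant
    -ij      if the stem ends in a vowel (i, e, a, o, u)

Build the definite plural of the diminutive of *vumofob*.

Since the last vowel of *vumofob* is /o/ (a rounded vowel), it takes -moz, giving *vumofobmoz*.
The final consonant of the diminutive form *vumofobmoz* is /z/, which is coronal, so the plural suffix is -uk, giving *vumofobmozuk*.
The final sound of the plural form *vumofobmozuk* is /k/, which is a consonant, so the definite suffix is -vi, giving *vumofobmozukvi*.

vumofobmozukvi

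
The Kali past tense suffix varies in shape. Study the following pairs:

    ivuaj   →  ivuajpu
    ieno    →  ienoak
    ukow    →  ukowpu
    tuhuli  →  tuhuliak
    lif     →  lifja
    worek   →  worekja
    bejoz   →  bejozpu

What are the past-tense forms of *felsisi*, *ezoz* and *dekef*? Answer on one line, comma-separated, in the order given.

felsisiak, ezozpu, dekefja

The alternation tracks the final sound of the stem — -ja when the stem ends in a voiceless consonant (*lif*, *worek*); -pu when the stem ends in a voiced consonant (*ivuaj*, *ukow*, *bejoz*); -ak when the stem ends in a vowel (*ieno*, *tuhuli*).
*felsisi* — final sound /i/ (a vowel) → -ak → *felsisiak*.
The final sound of *ezoz* is /z/, which is a voiced consonant, so the suffix is -pu, giving *ezozpu*.
*dekef* — final sound /f/ (a voiceless consonant) → -ja → *dekefja*.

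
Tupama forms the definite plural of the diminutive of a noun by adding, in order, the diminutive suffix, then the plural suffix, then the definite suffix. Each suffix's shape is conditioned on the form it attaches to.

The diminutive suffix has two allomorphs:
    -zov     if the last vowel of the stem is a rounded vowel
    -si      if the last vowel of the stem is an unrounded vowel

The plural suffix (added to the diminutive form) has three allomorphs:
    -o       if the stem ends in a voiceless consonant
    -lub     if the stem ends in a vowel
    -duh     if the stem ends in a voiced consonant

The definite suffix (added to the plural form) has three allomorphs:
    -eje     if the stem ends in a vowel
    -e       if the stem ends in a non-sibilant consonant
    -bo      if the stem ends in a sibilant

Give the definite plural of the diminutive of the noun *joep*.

Since the last vowel of *joep* is /e/ (an unrounded vowel), it takes -si, giving *joepsi*.
Since the final sound of the diminutive form *joepsi* is /i/ (a vowel), it takes -lub, giving *joepsilub*.
The plural form *joepsilub*: final sound = /b/, a non-sibilant consonant → -e → *joepsilube*.

joepsilube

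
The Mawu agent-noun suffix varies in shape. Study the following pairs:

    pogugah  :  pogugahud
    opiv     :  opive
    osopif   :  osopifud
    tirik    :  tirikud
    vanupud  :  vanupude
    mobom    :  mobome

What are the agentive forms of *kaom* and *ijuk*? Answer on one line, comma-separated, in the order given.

The suffix is conditioned by the final consonant: -ud when the stem ends in a voiceless consonant (*pogugah*, *osopif*, *tirik*); -e when the stem ends in a voiced consonant (*opiv*, *vanupud*, *mobom*).
The final consonant of *kaom* is /m/, which is voiced, so the suffix is -e, giving *kaome*.
*ijuk* — final consonant /k/ (voiceless) → -ud → *ijukud*.

kaome, ijukud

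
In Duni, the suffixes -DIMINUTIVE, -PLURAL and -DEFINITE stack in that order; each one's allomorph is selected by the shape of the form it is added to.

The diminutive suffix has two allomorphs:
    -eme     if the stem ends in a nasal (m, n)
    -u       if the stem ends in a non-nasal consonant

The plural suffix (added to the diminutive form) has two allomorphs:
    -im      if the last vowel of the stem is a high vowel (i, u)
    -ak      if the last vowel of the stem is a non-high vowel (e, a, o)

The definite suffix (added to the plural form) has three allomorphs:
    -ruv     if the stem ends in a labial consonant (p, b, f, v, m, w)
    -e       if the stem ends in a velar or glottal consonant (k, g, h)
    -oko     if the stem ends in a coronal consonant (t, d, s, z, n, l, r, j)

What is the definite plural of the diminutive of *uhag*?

Since the final consonant of *uhag* is /g/ (non-nasal), it takes -u, giving *uhagu*.
The diminutive form *uhagu*: last vowel = /u/, a high vowel → -im → *uhaguim*.
The final consonant of the plural form *uhaguim* is /m/, which is labial, so the definite suffix is -ruv, giving *uhaguimruv*.

uhaguimruv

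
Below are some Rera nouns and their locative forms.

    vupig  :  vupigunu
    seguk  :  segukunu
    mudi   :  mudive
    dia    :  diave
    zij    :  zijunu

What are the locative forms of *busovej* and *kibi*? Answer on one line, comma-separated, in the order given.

busovejunu, kibive

The alternation tracks the final sound of the stem — -unu when the stem ends in a consonant (*vupig*, *seguk*, *zij*); -ve when the stem ends in a vowel (*mudi*, *dia*).
Since the final sound of *busovej* is /j/ (a consonant), it takes -unu, giving *busovejunu*.
The final sound of *kibi* is /i/, which is a vowel, so the suffix is -ve, giving *kibive*.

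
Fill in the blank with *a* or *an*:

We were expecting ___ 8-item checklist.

an

The indefinite article is chosen by the initial *sound* of the following word, not its spelling.
The number *8* is spoken "eight", beginning with /eɪt/ — a vowel sound.
So the article is *an*: We were expecting an 8-item checklist.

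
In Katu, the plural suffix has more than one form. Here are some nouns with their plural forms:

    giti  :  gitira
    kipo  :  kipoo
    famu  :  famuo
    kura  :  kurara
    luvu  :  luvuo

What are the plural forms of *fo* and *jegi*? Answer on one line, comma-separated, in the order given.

foo, jegira

Looking at the last vowel of each stem: -o when the last vowel of the stem is a rounded vowel (*kipo*, *famu*, *luvu*); -ra when the last vowel of the stem is an unrounded vowel (*giti*, *kura*).
*fo*: last vowel = /o/, a rounded vowel → -o → *foo*.
*jegi* — last vowel /i/ (an unrounded vowel) → -ra → *jegira*.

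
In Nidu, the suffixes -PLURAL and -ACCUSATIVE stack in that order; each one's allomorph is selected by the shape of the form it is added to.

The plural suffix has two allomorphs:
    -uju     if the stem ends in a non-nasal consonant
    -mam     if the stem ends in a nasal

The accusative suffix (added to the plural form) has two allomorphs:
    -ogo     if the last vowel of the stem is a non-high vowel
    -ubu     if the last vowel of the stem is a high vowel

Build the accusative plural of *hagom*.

*hagom*: final consonant = /m/, a nasal → -mam → *hagommam*.
The last vowel of the plural form *hagommam* is /a/, which is a non-high vowel, so the accusative suffix is -ogo, giving *hagommamogo*.

hagommamogo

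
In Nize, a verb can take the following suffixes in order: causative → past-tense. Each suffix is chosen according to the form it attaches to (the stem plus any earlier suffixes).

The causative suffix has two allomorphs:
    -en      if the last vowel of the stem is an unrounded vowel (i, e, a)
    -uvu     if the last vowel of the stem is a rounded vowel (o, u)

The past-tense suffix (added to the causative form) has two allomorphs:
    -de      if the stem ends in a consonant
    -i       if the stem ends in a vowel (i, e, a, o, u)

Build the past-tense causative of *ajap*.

*ajap* — last vowel /a/ (an unrounded vowel) → -en → *ajapen*.
The causative form *ajapen* — final sound /n/ (a consonant) → -de → *ajapende*.

ajapende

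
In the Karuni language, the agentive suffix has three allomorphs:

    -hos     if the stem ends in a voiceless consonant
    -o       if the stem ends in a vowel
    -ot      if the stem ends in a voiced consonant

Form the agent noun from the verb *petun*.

petunot

The final sound of *petun* is /n/, which is a voiced consonant, so the suffix is -ot, giving *petunot*.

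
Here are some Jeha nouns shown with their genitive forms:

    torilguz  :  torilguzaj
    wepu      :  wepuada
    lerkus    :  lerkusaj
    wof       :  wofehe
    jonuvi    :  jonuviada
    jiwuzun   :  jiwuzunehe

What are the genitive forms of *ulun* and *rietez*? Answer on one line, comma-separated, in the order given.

ulunehe, rietezaj

Looking at the final sound of each stem: -aj when the stem ends in a sibilant (*torilguz*, *lerkus*); -ehe when the stem ends in a non-sibilant consonant (*wof*, *jiwuzun*); -ada when the stem ends in a vowel (*wepu*, *jonuvi*).
The final sound of *ulun* is /n/, which is a non-sibilant consonant, so the suffix is -ehe, giving *ulunehe*.
The final sound of *rietez* is /z/, which is a sibilant, so the suffix is -aj, giving *rietezaj*.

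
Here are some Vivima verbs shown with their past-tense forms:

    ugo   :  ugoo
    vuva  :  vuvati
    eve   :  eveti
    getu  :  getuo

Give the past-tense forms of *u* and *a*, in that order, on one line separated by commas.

uo, ati

The suffix is conditioned by the last vowel: -o when the last vowel of the stem is a rounded vowel (*ugo*, *getu*); -ti when the last vowel of the stem is an unrounded vowel (*vuva*, *eve*).
*u*: last vowel = /u/, a rounded vowel → -o → *uo*.
*a* — last vowel /a/ (an unrounded vowel) → -ti → *ati*.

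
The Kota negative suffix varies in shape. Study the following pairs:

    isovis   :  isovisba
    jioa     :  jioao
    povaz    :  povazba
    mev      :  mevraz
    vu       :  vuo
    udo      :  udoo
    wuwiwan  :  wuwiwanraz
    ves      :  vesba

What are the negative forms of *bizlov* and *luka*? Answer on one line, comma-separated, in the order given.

bizlovraz, lukao

The suffix is conditioned by the final sound: -ba when the stem ends in a sibilant (*isovis*, *povaz*, *ves*); -raz when the stem ends in a non-sibilant consonant (*mev*, *wuwiwan*); -o when the stem ends in a vowel (*jioa*, *vu*, *udo*).
The final sound of *bizlov* is /v/, which is a non-sibilant consonant, so the suffix is -raz, giving *bizlovraz*.
*luka* — final sound /a/ (a vowel) → -o → *lukao*.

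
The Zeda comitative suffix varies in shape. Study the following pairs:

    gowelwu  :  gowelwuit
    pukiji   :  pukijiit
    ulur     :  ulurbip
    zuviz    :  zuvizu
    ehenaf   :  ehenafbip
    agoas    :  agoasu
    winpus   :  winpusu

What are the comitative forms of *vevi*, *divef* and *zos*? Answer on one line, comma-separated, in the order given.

The suffix is conditioned by the final sound: -u when the stem ends in a sibilant (*zuviz*, *agoas*, *winpus*); -bip when the stem ends in a non-sibilant consonant (*ulur*, *ehenaf*); -it when the stem ends in a vowel (*gowelwu*, *pukiji*).
*vevi* — final sound /i/ (a vowel) → -it → *veviit*.
The final sound of *divef* is /f/, which is a non-sibilant consonant, so the suffix is -bip, giving *divefbip*.
Since the final sound of *zos* is /s/ (a sibilant), it takes -u, giving *zosu*.

veviit, divefbip, zosu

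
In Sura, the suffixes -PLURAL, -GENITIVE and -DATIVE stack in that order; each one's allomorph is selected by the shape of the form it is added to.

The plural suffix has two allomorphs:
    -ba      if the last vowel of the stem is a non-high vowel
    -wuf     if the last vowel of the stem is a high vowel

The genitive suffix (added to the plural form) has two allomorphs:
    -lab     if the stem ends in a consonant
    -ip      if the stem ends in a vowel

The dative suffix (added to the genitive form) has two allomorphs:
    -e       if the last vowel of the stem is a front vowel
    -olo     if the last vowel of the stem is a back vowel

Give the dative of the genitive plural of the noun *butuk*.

butukwuflabolo

*butuk* — last vowel /u/ (a high vowel) → -wuf → *butukwuf*.
The final sound of the plural form *butukwuf* is /f/, which is a consonant, so the genitive suffix is -lab, giving *butukwuflab*.
Since the last vowel of the genitive form *butukwuflab* is /a/ (a back vowel), it takes -olo, giving *butukwuflabolo*.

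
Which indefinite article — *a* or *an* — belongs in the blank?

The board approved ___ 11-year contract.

The indefinite article is chosen by the initial *sound* of the following word, not its spelling.
The number *11* is spoken "eleven", beginning with /ɪˈlɛvən/ — a vowel sound.
So the article is *an*: The board approved an 11-year contract.

an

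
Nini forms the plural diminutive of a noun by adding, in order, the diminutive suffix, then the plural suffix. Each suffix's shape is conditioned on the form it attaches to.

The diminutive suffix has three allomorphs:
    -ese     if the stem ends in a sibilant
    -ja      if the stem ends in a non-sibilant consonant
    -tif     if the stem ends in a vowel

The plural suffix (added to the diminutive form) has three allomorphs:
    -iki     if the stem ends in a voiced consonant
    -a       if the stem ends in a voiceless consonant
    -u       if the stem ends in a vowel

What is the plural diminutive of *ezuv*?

*ezuv* — final sound /v/ (a non-sibilant consonant) → -ja → *ezuvja*.
The diminutive form *ezuvja* — final sound /a/ (a vowel) → -u → *ezuvjau*.

ezuvjau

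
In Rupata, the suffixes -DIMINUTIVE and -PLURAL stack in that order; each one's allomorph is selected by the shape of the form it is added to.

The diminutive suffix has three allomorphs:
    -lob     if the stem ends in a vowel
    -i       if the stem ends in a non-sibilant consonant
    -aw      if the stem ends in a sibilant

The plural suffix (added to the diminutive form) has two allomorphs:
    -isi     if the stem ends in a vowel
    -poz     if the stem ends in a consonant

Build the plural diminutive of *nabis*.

The final sound of *nabis* is /s/, which is a sibilant, so the diminutive suffix is -aw, giving *nabisaw*.
The final sound of the diminutive form *nabisaw* is /w/, which is a consonant, so the plural suffix is -poz, giving *nabisawpoz*.

nabisawpoz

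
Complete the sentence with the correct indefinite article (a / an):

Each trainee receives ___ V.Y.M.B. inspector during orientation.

The indefinite article is chosen by the initial *sound* of the following word, not its spelling.
The initialism *V.Y.M.B.* is read letter by letter; the first letter, V, is pronounced /viː/, which begins with a consonant sound.
So the article is *a*: Each trainee receives a V.Y.M.B. inspector during orientation.

a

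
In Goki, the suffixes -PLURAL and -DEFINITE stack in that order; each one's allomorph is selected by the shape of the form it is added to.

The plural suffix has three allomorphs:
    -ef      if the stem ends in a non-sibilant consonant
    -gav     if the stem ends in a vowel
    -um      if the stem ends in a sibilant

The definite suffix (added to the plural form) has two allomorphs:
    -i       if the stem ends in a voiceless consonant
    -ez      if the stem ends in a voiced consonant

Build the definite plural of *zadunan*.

The final sound of *zadunan* is /n/, which is a non-sibilant consonant, so the plural suffix is -ef, giving *zadunanef*.
The plural form *zadunanef*: final consonant = /f/, voiceless → -i → *zadunanefi*.

zadunanefi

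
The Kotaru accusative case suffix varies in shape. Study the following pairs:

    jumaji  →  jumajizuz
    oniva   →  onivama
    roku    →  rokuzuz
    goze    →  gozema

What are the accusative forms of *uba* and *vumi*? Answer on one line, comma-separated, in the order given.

ubama, vumizuz

The suffix is conditioned by the last vowel: -zuz when the last vowel of the stem is a high vowel (*jumaji*, *roku*); -ma when the last vowel of the stem is a non-high vowel (*oniva*, *goze*).
Since the last vowel of *uba* is /a/ (a non-high vowel), it takes -ma, giving *ubama*.
The last vowel of *vumi* is /i/, which is a high vowel, so the suffix is -zuz, giving *vumizuz*.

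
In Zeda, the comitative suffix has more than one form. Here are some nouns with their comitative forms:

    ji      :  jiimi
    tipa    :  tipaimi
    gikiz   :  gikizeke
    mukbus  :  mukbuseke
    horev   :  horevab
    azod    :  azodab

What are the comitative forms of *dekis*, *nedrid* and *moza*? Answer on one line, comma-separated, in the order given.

The suffix is conditioned by the final sound: -eke when the stem ends in a sibilant (*gikiz*, *mukbus*); -ab when the stem ends in a non-sibilant consonant (*horev*, *azod*); -imi when the stem ends in a vowel (*ji*, *tipa*).
The final sound of *dekis* is /s/, which is a sibilant, so the suffix is -eke, giving *dekiseke*.
*nedrid* — final sound /d/ (a non-sibilant consonant) → -ab → *nedridab*.
*moza* — final sound /a/ (a vowel) → -imi → *mozaimi*.

dekiseke, nedridab, mozaimi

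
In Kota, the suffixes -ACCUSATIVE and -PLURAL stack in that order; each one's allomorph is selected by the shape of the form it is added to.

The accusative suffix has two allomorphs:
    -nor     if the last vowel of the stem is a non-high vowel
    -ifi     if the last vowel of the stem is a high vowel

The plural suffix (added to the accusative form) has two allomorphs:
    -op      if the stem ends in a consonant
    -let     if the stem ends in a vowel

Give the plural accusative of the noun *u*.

uifilet

*u* — last vowel /u/ (a high vowel) → -ifi → *uifi*.
The final sound of the accusative form *uifi* is /i/, which is a vowel, so the plural suffix is -let, giving *uifilet*.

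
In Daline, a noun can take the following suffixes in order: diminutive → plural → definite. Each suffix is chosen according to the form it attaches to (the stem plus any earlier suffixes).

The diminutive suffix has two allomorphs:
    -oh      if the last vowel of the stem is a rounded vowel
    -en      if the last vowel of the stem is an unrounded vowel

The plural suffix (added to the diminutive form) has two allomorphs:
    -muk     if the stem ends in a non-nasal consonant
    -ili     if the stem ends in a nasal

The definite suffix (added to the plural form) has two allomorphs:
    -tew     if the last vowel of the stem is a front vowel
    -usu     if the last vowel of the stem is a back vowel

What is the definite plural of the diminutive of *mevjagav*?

*mevjagav* — last vowel /a/ (an unrounded vowel) → -en → *mevjagaven*.
Since the final consonant of the diminutive form *mevjagaven* is /n/ (a nasal), it takes -ili, giving *mevjagavenili*.
The plural form *mevjagavenili*: last vowel = /i/, a front vowel → -tew → *mevjagavenilitew*.

mevjagavenilitew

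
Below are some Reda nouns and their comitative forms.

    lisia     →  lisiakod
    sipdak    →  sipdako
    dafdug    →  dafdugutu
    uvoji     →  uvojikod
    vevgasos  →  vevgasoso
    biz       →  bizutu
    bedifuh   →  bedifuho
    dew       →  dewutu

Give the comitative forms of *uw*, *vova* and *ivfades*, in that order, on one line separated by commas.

The alternation tracks the final sound of the stem — -o when the stem ends in a voiceless consonant (*sipdak*, *vevgasos*, *bedifuh*); -utu when the stem ends in a voiced consonant (*dafdug*, *biz*, *dew*); -kod when the stem ends in a vowel (*lisia*, *uvoji*).
The final sound of *uw* is /w/, which is a voiced consonant, so the suffix is -utu, giving *uwutu*.
*vova* — final sound /a/ (a vowel) → -kod → *vovakod*.
*ivfades* — final sound /s/ (a voiceless consonant) → -o → *ivfadeso*.

uwutu, vovakod, ivfadeso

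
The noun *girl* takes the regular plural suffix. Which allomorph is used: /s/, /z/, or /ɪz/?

The stem *girl* ends in a voiced non-sibilant sound.
The plural suffix surfaces as /ɪz/ after sibilants, /s/ after other voiceless consonants, and /z/ after other voiced sounds.
So the plural -s on *girl* is pronounced /z/.

/z/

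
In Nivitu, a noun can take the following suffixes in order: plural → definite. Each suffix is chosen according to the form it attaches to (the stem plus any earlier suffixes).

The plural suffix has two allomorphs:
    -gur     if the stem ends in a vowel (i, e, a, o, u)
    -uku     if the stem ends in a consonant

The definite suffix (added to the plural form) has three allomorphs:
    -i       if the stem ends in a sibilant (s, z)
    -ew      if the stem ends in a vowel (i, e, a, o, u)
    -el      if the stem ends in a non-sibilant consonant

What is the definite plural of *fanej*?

fanejukuew

Since the final sound of *fanej* is /j/ (a consonant), it takes -uku, giving *fanejuku*.
The final sound of the plural form *fanejuku* is /u/, which is a vowel, so the definite suffix is -ew, giving *fanejukuew*.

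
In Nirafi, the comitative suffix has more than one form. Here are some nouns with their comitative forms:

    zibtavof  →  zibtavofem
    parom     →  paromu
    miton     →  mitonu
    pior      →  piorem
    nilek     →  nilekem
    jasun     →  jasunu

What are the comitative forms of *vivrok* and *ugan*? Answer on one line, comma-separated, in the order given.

vivrokem, uganu

The suffix is conditioned by the final consonant: -u when the stem ends in a nasal (*parom*, *miton*, *jasun*); -em when the stem ends in a non-nasal consonant (*zibtavof*, *pior*, *nilek*).
The final consonant of *vivrok* is /k/, which is non-nasal, so the suffix is -em, giving *vivrokem*.
*ugan* — final consonant /n/ (a nasal) → -u → *uganu*.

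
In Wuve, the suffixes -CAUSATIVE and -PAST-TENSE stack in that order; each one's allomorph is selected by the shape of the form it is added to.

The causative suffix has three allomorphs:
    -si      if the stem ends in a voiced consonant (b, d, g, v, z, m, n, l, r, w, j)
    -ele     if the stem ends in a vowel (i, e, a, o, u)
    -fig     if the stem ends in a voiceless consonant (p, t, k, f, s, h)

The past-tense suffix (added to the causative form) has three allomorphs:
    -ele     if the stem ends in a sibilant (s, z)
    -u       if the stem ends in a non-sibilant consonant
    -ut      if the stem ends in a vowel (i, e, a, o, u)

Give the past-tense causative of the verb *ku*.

kueleut

*ku* — final sound /u/ (a vowel) → -ele → *kuele*.
Since the final sound of the causative form *kuele* is /e/ (a vowel), it takes -ut, giving *kueleut*.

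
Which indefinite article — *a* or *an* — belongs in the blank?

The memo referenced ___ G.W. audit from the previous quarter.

The indefinite article is chosen by the initial *sound* of the following word, not its spelling.
The initialism *G.W.* is read letter by letter; the first letter, G, is pronounced /dʒiː/, which begins with a consonant sound.
So the article is *a*: The memo referenced a G.W. audit from the previous quarter.

a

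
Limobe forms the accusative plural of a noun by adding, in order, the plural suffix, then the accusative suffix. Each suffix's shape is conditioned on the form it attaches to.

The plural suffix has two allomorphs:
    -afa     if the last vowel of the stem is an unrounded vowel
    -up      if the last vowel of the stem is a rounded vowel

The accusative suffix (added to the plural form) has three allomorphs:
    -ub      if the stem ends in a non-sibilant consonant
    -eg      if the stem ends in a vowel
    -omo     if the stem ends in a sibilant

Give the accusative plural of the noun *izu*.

izuupub

*izu*: last vowel = /u/, a rounded vowel → -up → *izuup*.
Since the final sound of the plural form *izuup* is /p/ (a non-sibilant consonant), it takes -ub, giving *izuupub*.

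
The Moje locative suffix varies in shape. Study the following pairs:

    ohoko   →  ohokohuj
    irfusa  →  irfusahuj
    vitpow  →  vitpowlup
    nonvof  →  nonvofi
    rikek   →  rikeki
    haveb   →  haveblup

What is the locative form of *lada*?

The alternation tracks the final sound of the stem — -i when the stem ends in a voiceless consonant (*nonvof*, *rikek*); -lup when the stem ends in a voiced consonant (*vitpow*, *haveb*); -huj when the stem ends in a vowel (*ohoko*, *irfusa*).
Since the final sound of *lada* is /a/ (a vowel), it takes -huj, giving *ladahuj*.

ladahuj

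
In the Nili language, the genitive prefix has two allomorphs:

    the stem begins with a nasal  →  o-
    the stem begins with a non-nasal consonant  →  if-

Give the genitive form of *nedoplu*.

Since the first consonant of *nedoplu* is /n/ (a nasal), it takes o-, giving *onedoplu*.

onedoplu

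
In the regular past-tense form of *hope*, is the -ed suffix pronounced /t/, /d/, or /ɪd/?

The stem *hope* ends in a voiceless consonant other than /t/.
The -ed suffix is realized as /ɪd/ after /t, d/; as /t/ after other voiceless consonants; and as /d/ after other voiced sounds.
So -ed on *hope* is pronounced /t/.

/t/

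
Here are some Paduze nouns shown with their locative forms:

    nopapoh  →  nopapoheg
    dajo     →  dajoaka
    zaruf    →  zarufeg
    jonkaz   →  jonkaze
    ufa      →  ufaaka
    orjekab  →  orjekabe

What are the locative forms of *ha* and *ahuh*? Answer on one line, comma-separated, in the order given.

haaka, ahuheg

The suffix is conditioned by the final sound: -eg when the stem ends in a voiceless consonant (*nopapoh*, *zaruf*); -e when the stem ends in a voiced consonant (*jonkaz*, *orjekab*); -aka when the stem ends in a vowel (*dajo*, *ufa*).
*ha*: final sound = /a/, a vowel → -aka → *haaka*.
Since the final sound of *ahuh* is /h/ (a voiceless consonant), it takes -eg, giving *ahuheg*.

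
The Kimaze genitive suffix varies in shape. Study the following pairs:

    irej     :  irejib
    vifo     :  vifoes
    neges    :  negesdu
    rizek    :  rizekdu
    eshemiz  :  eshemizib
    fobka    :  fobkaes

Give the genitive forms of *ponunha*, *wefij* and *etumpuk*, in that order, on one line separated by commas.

The suffix is conditioned by the final sound: -du when the stem ends in a voiceless consonant (*neges*, *rizek*); -ib when the stem ends in a voiced consonant (*irej*, *eshemiz*); -es when the stem ends in a vowel (*vifo*, *fobka*).
Since the final sound of *ponunha* is /a/ (a vowel), it takes -es, giving *ponunhaes*.
The final sound of *wefij* is /j/, which is a voiced consonant, so the suffix is -ib, giving *wefijib*.
The final sound of *etumpuk* is /k/, which is a voiceless consonant, so the suffix is -du, giving *etumpukdu*.

ponunhaes, wefijib, etumpukdu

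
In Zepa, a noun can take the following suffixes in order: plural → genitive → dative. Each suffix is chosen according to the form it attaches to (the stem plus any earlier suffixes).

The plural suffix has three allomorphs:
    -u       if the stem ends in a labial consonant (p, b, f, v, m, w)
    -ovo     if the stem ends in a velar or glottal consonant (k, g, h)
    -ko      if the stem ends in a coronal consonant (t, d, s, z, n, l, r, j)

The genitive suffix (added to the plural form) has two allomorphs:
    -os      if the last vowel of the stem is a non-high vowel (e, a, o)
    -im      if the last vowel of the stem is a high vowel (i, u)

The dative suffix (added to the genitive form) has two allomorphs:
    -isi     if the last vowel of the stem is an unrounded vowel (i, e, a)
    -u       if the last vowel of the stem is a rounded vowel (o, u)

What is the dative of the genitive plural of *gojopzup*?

*gojopzup* — final consonant /p/ (labial) → -u → *gojopzupu*.
Since the last vowel of the plural form *gojopzupu* is /u/ (a high vowel), it takes -im, giving *gojopzupuim*.
The last vowel of the genitive form *gojopzupuim* is /i/, which is an unrounded vowel, so the dative suffix is -isi, giving *gojopzupuimisi*.

gojopzupuimisi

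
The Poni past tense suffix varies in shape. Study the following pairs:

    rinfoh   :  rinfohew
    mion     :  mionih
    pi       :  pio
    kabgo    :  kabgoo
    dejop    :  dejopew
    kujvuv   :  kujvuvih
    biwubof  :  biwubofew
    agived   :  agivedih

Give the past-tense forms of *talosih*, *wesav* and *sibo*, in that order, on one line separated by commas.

The alternation tracks the final sound of the stem — -ew when the stem ends in a voiceless consonant (*rinfoh*, *dejop*, *biwubof*); -ih when the stem ends in a voiced consonant (*mion*, *kujvuv*, *agived*); -o when the stem ends in a vowel (*pi*, *kabgo*).
*talosih* — final sound /h/ (a voiceless consonant) → -ew → *talosihew*.
*wesav*: final sound = /v/, a voiced consonant → -ih → *wesavih*.
*sibo*: final sound = /o/, a vowel → -o → *siboo*.

talosihew, wesavih, siboo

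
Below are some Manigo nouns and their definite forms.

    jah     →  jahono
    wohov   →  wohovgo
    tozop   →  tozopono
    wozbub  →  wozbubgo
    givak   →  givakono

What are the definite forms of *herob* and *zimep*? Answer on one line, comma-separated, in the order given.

herobgo, zimepono

The suffix is conditioned by the final consonant: -ono when the stem ends in a voiceless consonant (*jah*, *tozop*, *givak*); -go when the stem ends in a voiced consonant (*wohov*, *wozbub*).
*herob*: final consonant = /b/, voiced → -go → *herobgo*.
The final consonant of *zimep* is /p/, which is voiceless, so the suffix is -ono, giving *zimepono*.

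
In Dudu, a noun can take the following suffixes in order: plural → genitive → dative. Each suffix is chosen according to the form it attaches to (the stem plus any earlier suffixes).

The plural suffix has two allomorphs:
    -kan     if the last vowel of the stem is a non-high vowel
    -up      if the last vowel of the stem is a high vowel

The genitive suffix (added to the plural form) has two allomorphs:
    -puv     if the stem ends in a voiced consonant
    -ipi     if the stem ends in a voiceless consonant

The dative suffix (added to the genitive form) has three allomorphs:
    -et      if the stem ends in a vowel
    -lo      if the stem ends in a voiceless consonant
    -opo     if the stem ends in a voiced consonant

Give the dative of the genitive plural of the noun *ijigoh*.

The last vowel of *ijigoh* is /o/, which is a non-high vowel, so the plural suffix is -kan, giving *ijigohkan*.
The final consonant of the plural form *ijigohkan* is /n/, which is voiced, so the genitive suffix is -puv, giving *ijigohkanpuv*.
The final sound of the genitive form *ijigohkanpuv* is /v/, which is a voiced consonant, so the dative suffix is -opo, giving *ijigohkanpuvopo*.

ijigohkanpuvopo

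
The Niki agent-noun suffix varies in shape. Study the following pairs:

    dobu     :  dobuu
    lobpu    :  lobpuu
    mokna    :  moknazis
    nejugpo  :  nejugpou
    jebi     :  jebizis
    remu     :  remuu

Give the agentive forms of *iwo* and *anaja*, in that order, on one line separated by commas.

iwou, anajazis

The pattern is rounding harmony: -u when the last vowel of the stem is a rounded vowel (*dobu*, *lobpu*, *nejugpo*, *remu*); -zis when the last vowel of the stem is an unrounded vowel (*mokna*, *jebi*).
Since the last vowel of *iwo* is /o/ (a rounded vowel), it takes -u, giving *iwou*.
Since the last vowel of *anaja* is /a/ (an unrounded vowel), it takes -zis, giving *anajazis*.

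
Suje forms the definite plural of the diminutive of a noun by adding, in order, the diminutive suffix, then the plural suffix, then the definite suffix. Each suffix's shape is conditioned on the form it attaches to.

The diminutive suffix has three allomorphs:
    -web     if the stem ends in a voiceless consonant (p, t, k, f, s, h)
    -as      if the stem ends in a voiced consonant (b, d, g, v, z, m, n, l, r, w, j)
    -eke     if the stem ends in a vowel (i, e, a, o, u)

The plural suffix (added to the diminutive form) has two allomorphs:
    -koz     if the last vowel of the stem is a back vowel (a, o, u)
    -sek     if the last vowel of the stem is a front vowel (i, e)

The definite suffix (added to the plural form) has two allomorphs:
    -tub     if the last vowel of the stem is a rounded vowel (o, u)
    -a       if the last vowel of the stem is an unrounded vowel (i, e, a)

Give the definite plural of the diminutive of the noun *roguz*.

roguzaskoztub

*roguz* — final sound /z/ (a voiced consonant) → -as → *roguzas*.
The diminutive form *roguzas*: last vowel = /a/, a back vowel → -koz → *roguzaskoz*.
The plural form *roguzaskoz*: last vowel = /o/, a rounded vowel → -tub → *roguzaskoztub*.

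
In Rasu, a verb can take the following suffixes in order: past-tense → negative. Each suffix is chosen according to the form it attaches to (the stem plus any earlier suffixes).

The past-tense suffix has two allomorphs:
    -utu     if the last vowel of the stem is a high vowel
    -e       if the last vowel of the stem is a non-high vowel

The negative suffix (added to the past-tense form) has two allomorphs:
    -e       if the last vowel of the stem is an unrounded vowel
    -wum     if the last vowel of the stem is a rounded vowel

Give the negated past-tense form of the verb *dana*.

danaee

Since the last vowel of *dana* is /a/ (a non-high vowel), it takes -e, giving *danae*.
The past-tense form *danae* — last vowel /e/ (an unrounded vowel) → -e → *danaee*.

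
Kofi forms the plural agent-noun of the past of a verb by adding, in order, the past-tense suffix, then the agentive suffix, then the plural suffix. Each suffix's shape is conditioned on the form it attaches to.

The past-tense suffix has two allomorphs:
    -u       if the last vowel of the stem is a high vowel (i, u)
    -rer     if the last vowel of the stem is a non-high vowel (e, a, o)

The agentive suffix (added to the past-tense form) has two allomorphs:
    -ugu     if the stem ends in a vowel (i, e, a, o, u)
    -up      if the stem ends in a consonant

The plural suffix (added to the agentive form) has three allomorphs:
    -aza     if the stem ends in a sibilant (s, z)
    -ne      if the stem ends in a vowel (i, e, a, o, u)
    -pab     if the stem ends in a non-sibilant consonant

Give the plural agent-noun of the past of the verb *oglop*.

The last vowel of *oglop* is /o/, which is a non-high vowel, so the past-tense suffix is -rer, giving *ogloprer*.
The past-tense form *ogloprer*: final sound = /r/, a consonant → -up → *ogloprerup*.
Since the final sound of the agentive form *ogloprerup* is /p/ (a non-sibilant consonant), it takes -pab, giving *oglopreruppab*.

oglopreruppab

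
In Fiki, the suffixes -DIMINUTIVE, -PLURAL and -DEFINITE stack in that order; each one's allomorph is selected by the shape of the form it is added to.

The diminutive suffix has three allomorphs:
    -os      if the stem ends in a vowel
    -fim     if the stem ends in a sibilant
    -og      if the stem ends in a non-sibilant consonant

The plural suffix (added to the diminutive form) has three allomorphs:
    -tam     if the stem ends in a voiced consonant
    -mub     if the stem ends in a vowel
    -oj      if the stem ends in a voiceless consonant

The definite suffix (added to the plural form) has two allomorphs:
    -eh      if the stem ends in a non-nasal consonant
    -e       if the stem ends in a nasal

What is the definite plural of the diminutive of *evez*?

Since the final sound of *evez* is /z/ (a sibilant), it takes -fim, giving *evezfim*.
The diminutive form *evezfim* — final sound /m/ (a voiced consonant) → -tam → *evezfimtam*.
The final consonant of the plural form *evezfimtam* is /m/, which is a nasal, so the definite suffix is -e, giving *evezfimtame*.

evezfimtame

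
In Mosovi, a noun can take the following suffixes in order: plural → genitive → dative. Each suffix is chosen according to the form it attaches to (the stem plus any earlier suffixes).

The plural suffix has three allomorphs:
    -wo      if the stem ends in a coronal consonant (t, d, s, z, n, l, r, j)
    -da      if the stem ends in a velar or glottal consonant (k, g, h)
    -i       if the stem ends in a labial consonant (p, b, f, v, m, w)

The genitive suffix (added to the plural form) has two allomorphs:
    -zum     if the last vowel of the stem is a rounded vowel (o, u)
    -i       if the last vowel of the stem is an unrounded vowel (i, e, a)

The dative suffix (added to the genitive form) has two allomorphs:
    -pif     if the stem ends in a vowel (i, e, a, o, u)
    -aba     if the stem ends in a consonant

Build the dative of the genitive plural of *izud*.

The final consonant of *izud* is /d/, which is coronal, so the plural suffix is -wo, giving *izudwo*.
The last vowel of the plural form *izudwo* is /o/, which is a rounded vowel, so the genitive suffix is -zum, giving *izudwozum*.
The genitive form *izudwozum*: final sound = /m/, a consonant → -aba → *izudwozumaba*.

izudwozumaba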